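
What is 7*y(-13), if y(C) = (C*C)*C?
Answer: -15379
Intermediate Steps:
y(C) = C³ (y(C) = C²*C = C³)
7*y(-13) = 7*(-13)³ = 7*(-2197) = -15379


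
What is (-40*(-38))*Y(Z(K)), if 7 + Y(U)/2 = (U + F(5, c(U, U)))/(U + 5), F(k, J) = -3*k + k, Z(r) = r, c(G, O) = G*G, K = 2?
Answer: -173280/7 ≈ -24754.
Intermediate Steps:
c(G, O) = G²
F(k, J) = -2*k
Y(U) = -14 + 2*(-10 + U)/(5 + U) (Y(U) = -14 + 2*((U - 2*5)/(U + 5)) = -14 + 2*((U - 10)/(5 + U)) = -14 + 2*((-10 + U)/(5 + U)) = -14 + 2*(-10 + U)/(5 + U))
(-40*(-38))*Y(Z(K)) = (-40*(-38))*(6*(-15 - 2*2)/(5 + 2)) = 1520*(6*(-15 - 4)/7) = 1520*(6*(⅐)*(-19)) = 1520*(-114/7) = -173280/7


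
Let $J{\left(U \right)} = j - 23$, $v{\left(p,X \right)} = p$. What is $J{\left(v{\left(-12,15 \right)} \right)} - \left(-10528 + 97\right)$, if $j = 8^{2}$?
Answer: $10472$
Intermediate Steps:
$j = 64$
$J{\left(U \right)} = 41$ ($J{\left(U \right)} = 64 - 23 = 41$)
$J{\left(v{\left(-12,15 \right)} \right)} - \left(-10528 + 97\right) = 41 - \left(-10528 + 97\right) = 41 - -10431 = 41 + 10431 = 10472$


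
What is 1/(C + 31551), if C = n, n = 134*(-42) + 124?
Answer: 1/26047 ≈ 3.8392e-5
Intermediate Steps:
n = -5504 (n = -5628 + 124 = -5504)
C = -5504
1/(C + 31551) = 1/(-5504 + 31551) = 1/26047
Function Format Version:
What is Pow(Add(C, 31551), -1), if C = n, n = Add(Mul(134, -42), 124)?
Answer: Rational(1, 26047) ≈ 3.8392e-5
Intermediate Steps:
n = -5504 (n = Add(-5628, 124) = -5504)
C = -5504
Pow(Add(C, 31551), -1) = Pow(Add(-5504, 31551), -1) = Pow(26047, -1) = Rational(1, 26047)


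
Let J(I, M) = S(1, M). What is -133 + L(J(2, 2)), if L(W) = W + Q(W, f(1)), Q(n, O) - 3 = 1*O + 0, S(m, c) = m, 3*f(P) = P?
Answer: -386/3 ≈ -128.67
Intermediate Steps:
f(P) = P/3
Q(n, O) = 3 + O (Q(n, O) = 3 + (1*O + 0) = 3 + (O + 0) = 3 + O)
J(I, M) = 1
L(W) = 10/3 + W (L(W) = W + (3 + (⅓)*1) = W + (3 + ⅓) = W + 10/3 = 10/3 + W)
-133 + L(J(2, 2)) = -133 + (10/3 + 1) = -133 + 13/3 = -386/3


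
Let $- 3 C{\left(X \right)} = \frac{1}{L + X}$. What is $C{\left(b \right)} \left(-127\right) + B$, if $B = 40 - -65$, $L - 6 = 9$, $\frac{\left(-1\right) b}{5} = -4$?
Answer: $\frac{11152}{105} \approx 106.21$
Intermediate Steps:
$b = 20$ ($b = \left(-5\right) \left(-4\right) = 20$)
$L = 15$ ($L = 6 + 9 = 15$)
$C{\left(X \right)} = - \frac{1}{3 \left(15 + X\right)}$
$B = 105$ ($B = 40 + 65 = 105$)
$C{\left(b \right)} \left(-127\right) + B = - \frac{1}{45 + 3 \cdot 20} \left(-127\right) + 105 = - \frac{1}{45 + 60} \left(-127\right) + 105 = - \frac{1}{105} \left(-127\right) + 105 = \left(-1\right) \frac{1}{105} \left(-127\right) + 105 = \left(- \frac{1}{105}\right) \left(-127\right) + 105 = \frac{127}{105} + 105 = \frac{11152}{105}$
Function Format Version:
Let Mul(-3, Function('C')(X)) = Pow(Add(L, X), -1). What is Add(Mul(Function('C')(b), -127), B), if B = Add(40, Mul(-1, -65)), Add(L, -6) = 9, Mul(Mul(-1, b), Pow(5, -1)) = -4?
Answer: Rational(11152, 105) ≈ 106.21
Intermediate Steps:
b = 20 (b = Mul(-5, -4) = 20)
L = 15 (L = Add(6, 9) = 15)
Function('C')(X) = Mul(Rational(-1, 3), Pow(Add(15, X), -1))
B = 105 (B = Add(40, 65) = 105)
Add(Mul(Function('C')(b), -127), B) = Add(Mul(Mul(-1, Pow(Add(45, Mul(3, 20)), -1)), -127), 105) = Add(Mul(Mul(-1, Pow(Add(45, 60), -1)), -127), 105) = Add(Mul(Mul(-1, Pow(105, -1)), -127), 105) = Add(Mul(Mul(-1, Rational(1, 105)), -127), 105) = Add(Mul(Rational(-1, 105), -127), 105) = Add(Rational(127, 105), 105) = Rational(11152, 105)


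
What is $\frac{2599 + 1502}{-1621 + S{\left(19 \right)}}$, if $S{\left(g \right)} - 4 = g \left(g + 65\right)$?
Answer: $- \frac{1367}{7} \approx -195.29$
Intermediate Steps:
$S{\left(g \right)} = 4 + g \left(65 + g\right)$ ($S{\left(g \right)} = 4 + g \left(g + 65\right) = 4 + g \left(65 + g\right)$)
$\frac{2599 + 1502}{-1621 + S{\left(19 \right)}} = \frac{2599 + 1502}{-1621 + \left(4 + 19^{2} + 65 \cdot 19\right)} = \frac{4101}{-1621 + \left(4 + 361 + 1235\right)} = \frac{4101}{-1621 + 1600} = \frac{4101}{-21} = 4101 \left(- \frac{1}{21}\right) = - \frac{1367}{7}$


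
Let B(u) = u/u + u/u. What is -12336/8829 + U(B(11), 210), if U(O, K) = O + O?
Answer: 7660/2943 ≈ 2.6028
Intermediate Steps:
B(u) = 2 (B(u) = 1 + 1 = 2)
U(O, K) = 2*O
-12336/8829 + U(B(11), 210) = -12336/8829 + 2*2 = -12336*1/8829 + 4 = -4112/2943 + 4 = 7660/2943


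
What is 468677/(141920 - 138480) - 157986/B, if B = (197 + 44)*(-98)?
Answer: 5806342613/40622960 ≈ 142.93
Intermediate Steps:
B = -23618 (B = 241*(-98) = -23618)
468677/(141920 - 138480) - 157986/B = 468677/(141920 - 138480) - 157986/(-23618) = 468677/3440 - 157986*(-1/23618) = 468677*(1/3440) + 78993/11809 = 468677/3440 + 78993/11809 = 5806342613/40622960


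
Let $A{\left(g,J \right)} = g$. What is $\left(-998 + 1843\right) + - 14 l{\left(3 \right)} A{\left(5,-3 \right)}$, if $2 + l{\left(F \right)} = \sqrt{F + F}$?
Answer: $985 - 70 \sqrt{6} \approx 813.54$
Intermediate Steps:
$l{\left(F \right)} = -2 + \sqrt{2} \sqrt{F}$ ($l{\left(F \right)} = -2 + \sqrt{F + F} = -2 + \sqrt{2 F} = -2 + \sqrt{2} \sqrt{F}$)
$\left(-998 + 1843\right) + - 14 l{\left(3 \right)} A{\left(5,-3 \right)} = \left(-998 + 1843\right) + - 14 \left(-2 + \sqrt{2} \sqrt{3}\right) 5 = 845 + - 14 \left(-2 + \sqrt{6}\right) 5 = 845 + \left(28 - 14 \sqrt{6}\right) 5 = 845 + \left(140 - 70 \sqrt{6}\right) = 985 - 70 \sqrt{6}$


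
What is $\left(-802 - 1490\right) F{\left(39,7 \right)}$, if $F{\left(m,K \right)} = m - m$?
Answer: $0$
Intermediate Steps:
$F{\left(m,K \right)} = 0$
$\left(-802 - 1490\right) F{\left(39,7 \right)} = \left(-802 - 1490\right) 0 = \left(-2292\right) 0 = 0$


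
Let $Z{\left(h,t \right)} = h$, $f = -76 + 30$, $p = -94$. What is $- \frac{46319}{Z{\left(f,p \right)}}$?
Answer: $\frac{46319}{46} \approx 1006.9$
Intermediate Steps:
$f = -46$
$- \frac{46319}{Z{\left(f,p \right)}} = - \frac{46319}{-46} = \left(-46319\right) \left(- \frac{1}{46}\right) = \frac{46319}{46}$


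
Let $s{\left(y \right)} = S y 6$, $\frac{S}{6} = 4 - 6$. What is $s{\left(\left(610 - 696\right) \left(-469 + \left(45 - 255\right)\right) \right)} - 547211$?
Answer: $-4751579$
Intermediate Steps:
$S = -12$ ($S = 6 \left(4 - 6\right) = 6 \left(-2\right) = -12$)
$s{\left(y \right)} = - 72 y$ ($s{\left(y \right)} = - 12 y 6 = - 72 y$)
$s{\left(\left(610 - 696\right) \left(-469 + \left(45 - 255\right)\right) \right)} - 547211 = - 72 \left(610 - 696\right) \left(-469 + \left(45 - 255\right)\right) - 547211 = - 72 \left(- 86 \left(-469 + \left(45 - 255\right)\right)\right) - 547211 = - 72 \left(- 86 \left(-469 - 210\right)\right) - 547211 = - 72 \left(\left(-86\right) \left(-679\right)\right) - 547211 = \left(-72\right) 58394 - 547211 = -4204368 - 547211 = -4751579$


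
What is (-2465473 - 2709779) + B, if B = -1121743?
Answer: -6296995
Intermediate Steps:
(-2465473 - 2709779) + B = (-2465473 - 2709779) - 1121743 = -5175252 - 1121743 = -6296995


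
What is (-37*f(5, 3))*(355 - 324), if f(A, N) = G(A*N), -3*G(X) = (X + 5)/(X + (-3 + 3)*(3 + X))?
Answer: 4588/9 ≈ 509.78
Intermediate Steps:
G(X) = -(5 + X)/(3*X) (G(X) = -(X + 5)/(3*(X + (-3 + 3)*(3 + X))) = -(5 + X)/(3*(X + 0*(3 + X))) = -(5 + X)/(3*(X + 0)) = -(5 + X)/(3*X))
f(A, N) = (-5 - A*N)/(3*A*N) (f(A, N) = (-5 - A*N)/(3*((A*N))) = (1/(A*N))*(-5 - A*N)/3 = (-5 - A*N)/(3*A*N))
(-37*f(5, 3))*(355 - 324) = (-37*(-5 - 1*5*3)/(3*5*3))*(355 - 324) = -37*(-5 - 15)/(3*5*3)*31 = -37*(-20)/(3*5*3)*31 = -37*(-4/9)*31 = (148/9)*31 = 4588/9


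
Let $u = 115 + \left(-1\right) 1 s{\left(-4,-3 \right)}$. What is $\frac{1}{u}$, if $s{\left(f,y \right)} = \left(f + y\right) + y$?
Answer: $\frac{1}{125} \approx 0.008$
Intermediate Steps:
$s{\left(f,y \right)} = f + 2 y$
$u = 125$ ($u = 115 + \left(-1\right) 1 \left(-4 + 2 \left(-3\right)\right) = 115 - \left(-4 - 6\right) = 115 - -10 = 115 + 10 = 125$)
$\frac{1}{u} = \frac{1}{125}$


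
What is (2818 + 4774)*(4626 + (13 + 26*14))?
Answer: 37982776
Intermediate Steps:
(2818 + 4774)*(4626 + (13 + 26*14)) = 7592*(4626 + (13 + 364)) = 7592*(4626 + 377) = 7592*5003 = 37982776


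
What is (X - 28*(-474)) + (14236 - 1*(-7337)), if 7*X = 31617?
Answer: 275532/7 ≈ 39362.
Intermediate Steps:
X = 31617/7 (X = (⅐)*31617 = 31617/7 ≈ 4516.7)
(X - 28*(-474)) + (14236 - 1*(-7337)) = (31617/7 - 28*(-474)) + (14236 - 1*(-7337)) = (31617/7 + 13272) + (14236 + 7337) = 124521/7 + 21573 = 275532/7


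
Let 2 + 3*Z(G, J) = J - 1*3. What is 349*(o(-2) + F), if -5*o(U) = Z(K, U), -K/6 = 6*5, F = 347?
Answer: 1818988/15 ≈ 1.2127e+5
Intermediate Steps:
K = -180 (K = -36*5 = -6*30 = -180)
Z(G, J) = -5/3 + J/3 (Z(G, J) = -2/3 + (J - 1*3)/3 = -2/3 + (J - 3)/3 = -2/3 + (-3 + J)/3 = -2/3 + (-1 + J/3) = -5/3 + J/3)
o(U) = 1/3 - U/15 (o(U) = -(-5/3 + U/3)/5 = 1/3 - U/15)
349*(o(-2) + F) = 349*((1/3 - 1/15*(-2)) + 347) = 349*((1/3 + 2/15) + 347) = 349*(7/15 + 347) = 349*(5212/15) = 1818988/15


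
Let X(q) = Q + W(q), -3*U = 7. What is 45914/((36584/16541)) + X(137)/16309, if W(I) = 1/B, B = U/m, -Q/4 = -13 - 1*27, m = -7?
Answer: 364296934137/17548484 ≈ 20759.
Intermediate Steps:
U = -7/3 (U = -⅓*7 = -7/3 ≈ -2.3333)
Q = 160 (Q = -4*(-13 - 1*27) = -4*(-13 - 27) = -4*(-40) = 160)
B = ⅓ (B = -7/3/(-7) = -7/3*(-⅐) = ⅓ ≈ 0.33333)
W(I) = 3 (W(I) = 1/(⅓) = 3)
X(q) = 163 (X(q) = 160 + 3 = 163)
45914/((36584/16541)) + X(137)/16309 = 45914/((36584/16541)) + 163/16309 = 45914/((36584*(1/16541))) + 163*(1/16309) = 45914/(2152/973) + 163/16309 = 45914*(973/2152) + 163/16309 = 22337161/1076 + 163/16309 = 364296934137/17548484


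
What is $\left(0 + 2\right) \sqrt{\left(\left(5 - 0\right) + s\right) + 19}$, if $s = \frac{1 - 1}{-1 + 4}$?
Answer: $4 \sqrt{6} \approx 9.798$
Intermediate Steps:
$s = 0$ ($s = \frac{0}{3} = 0 \cdot \frac{1}{3} = 0$)
$\left(0 + 2\right) \sqrt{\left(\left(5 - 0\right) + s\right) + 19} = \left(0 + 2\right) \sqrt{\left(\left(5 - 0\right) + 0\right) + 19} = 2 \sqrt{\left(\left(5 + 0\right) + 0\right) + 19} = 2 \sqrt{\left(5 + 0\right) + 19} = 2 \sqrt{5 + 19} = 2 \sqrt{24} = 2 \cdot 2 \sqrt{6} = 4 \sqrt{6}$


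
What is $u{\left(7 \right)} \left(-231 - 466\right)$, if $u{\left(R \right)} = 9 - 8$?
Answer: $-697$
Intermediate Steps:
$u{\left(R \right)} = 1$
$u{\left(7 \right)} \left(-231 - 466\right) = 1 \left(-231 - 466\right) = 1 \left(-697\right) = -697$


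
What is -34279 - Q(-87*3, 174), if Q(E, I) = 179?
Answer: -34458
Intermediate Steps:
-34279 - Q(-87*3, 174) = -34279 - 1*179 = -34279 - 179 = -34458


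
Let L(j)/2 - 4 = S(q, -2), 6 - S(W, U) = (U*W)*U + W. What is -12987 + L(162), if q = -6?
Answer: -12907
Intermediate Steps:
S(W, U) = 6 - W - W*U**2 (S(W, U) = 6 - ((U*W)*U + W) = 6 - (W*U**2 + W) = 6 - (W + W*U**2) = 6 + (-W - W*U**2) = 6 - W - W*U**2)
L(j) = 80 (L(j) = 8 + 2*(6 - 1*(-6) - 1*(-6)*(-2)**2) = 8 + 2*(6 + 6 - 1*(-6)*4) = 8 + 2*(6 + 6 + 24) = 8 + 2*36 = 8 + 72 = 80)
-12987 + L(162) = -12987 + 80 = -12907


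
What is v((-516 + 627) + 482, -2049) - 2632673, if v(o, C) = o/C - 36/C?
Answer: -5394347534/2049 ≈ -2.6327e+6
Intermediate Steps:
v(o, C) = -36/C + o/C
v((-516 + 627) + 482, -2049) - 2632673 = (-36 + ((-516 + 627) + 482))/(-2049) - 2632673 = -(-36 + (111 + 482))/2049 - 2632673 = -(-36 + 593)/2049 - 2632673 = -1/2049*557 - 2632673 = -557/2049 - 2632673 = -5394347534/2049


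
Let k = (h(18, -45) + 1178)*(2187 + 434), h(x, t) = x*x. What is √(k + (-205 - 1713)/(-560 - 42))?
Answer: √7279041849/43 ≈ 1984.1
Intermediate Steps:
h(x, t) = x²
k = 3936742 (k = (18² + 1178)*(2187 + 434) = (324 + 1178)*2621 = 1502*2621 = 3936742)
√(k + (-205 - 1713)/(-560 - 42)) = √(3936742 + (-205 - 1713)/(-560 - 42)) = √(3936742 - 1918/(-602)) = √(3936742 - 1918*(-1/602)) = √(3936742 + 137/43) = √(169280043/43) = √7279041849/43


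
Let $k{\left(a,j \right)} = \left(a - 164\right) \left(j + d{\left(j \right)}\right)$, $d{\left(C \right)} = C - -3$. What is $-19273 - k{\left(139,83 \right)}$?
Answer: $-15048$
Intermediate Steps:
$d{\left(C \right)} = 3 + C$ ($d{\left(C \right)} = C + 3 = 3 + C$)
$k{\left(a,j \right)} = \left(-164 + a\right) \left(3 + 2 j\right)$ ($k{\left(a,j \right)} = \left(a - 164\right) \left(j + \left(3 + j\right)\right) = \left(-164 + a\right) \left(3 + 2 j\right)$)
$-19273 - k{\left(139,83 \right)} = -19273 - \left(-492 - 27224 + 139 \cdot 83 + 139 \left(3 + 83\right)\right) = -19273 - \left(-492 - 27224 + 11537 + 139 \cdot 86\right) = -19273 - \left(-492 - 27224 + 11537 + 11954\right) = -19273 - -4225 = -19273 + 4225 = -15048$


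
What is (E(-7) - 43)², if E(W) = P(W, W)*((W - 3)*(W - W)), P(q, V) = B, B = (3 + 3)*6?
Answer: 1849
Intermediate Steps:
B = 36 (B = 6*6 = 36)
P(q, V) = 36
E(W) = 0 (E(W) = 36*((W - 3)*(W - W)) = 36*((-3 + W)*0) = 36*0 = 0)
(E(-7) - 43)² = (0 - 43)² = (-43)² = 1849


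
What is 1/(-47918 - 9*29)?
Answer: -1/48179 ≈ -2.0756e-5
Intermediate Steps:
1/(-47918 - 9*29) = 1/(-47918 - 261) = 1/(-48179) = -1/48179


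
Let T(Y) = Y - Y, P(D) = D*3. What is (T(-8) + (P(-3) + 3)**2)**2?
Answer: 1296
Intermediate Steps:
P(D) = 3*D
T(Y) = 0
(T(-8) + (P(-3) + 3)**2)**2 = (0 + (3*(-3) + 3)**2)**2 = (0 + (-9 + 3)**2)**2 = (0 + (-6)**2)**2 = (0 + 36)**2 = 36**2 = 1296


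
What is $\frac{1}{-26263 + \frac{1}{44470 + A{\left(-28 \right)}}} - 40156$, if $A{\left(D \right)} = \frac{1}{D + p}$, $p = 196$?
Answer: $- \frac{7879002686848661}{196209848575} \approx -40156.0$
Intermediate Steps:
$A{\left(D \right)} = \frac{1}{196 + D}$ ($A{\left(D \right)} = \frac{1}{D + 196} = \frac{1}{196 + D}$)
$\frac{1}{-26263 + \frac{1}{44470 + A{\left(-28 \right)}}} - 40156 = \frac{1}{-26263 + \frac{1}{44470 + \frac{1}{196 - 28}}} - 40156 = \frac{1}{-26263 + \frac{1}{44470 + \frac{1}{168}}} - 40156 = \frac{1}{-26263 + \frac{1}{\frac{7470961}{168}}} - 40156 = \frac{1}{-26263 + \frac{168}{7470961}} - 40156 = \frac{1}{- \frac{196209848575}{7470961}} - 40156 = - \frac{7470961}{196209848575} - 40156 = - \frac{7879002686848661}{196209848575}$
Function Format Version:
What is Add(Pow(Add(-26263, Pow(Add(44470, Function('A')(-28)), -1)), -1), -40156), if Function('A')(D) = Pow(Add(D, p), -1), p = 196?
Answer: Rational(-7879002686848661, 196209848575) ≈ -40156.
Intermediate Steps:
Function('A')(D) = Pow(Add(196, D), -1) (Function('A')(D) = Pow(Add(D, 196), -1) = Pow(Add(196, D), -1))
Add(Pow(Add(-26263, Pow(Add(44470, Function('A')(-28)), -1)), -1), -40156) = Add(Pow(Add(-26263, Pow(Add(44470, Pow(Add(196, -28), -1)), -1)), -1), -40156) = Add(Pow(Add(-26263, Pow(Add(44470, Pow(168, -1)), -1)), -1), -40156) = Add(Pow(Add(-26263, Pow(Add(44470, Rational(1, 168)), -1)), -1), -40156) = Add(Pow(Add(-26263, Pow(Rational(7470961, 168), -1)), -1), -40156) = Add(Pow(Add(-26263, Rational(168, 7470961)), -1), -40156) = Add(Pow(Rational(-196209848575, 7470961), -1), -40156) = Add(Rational(-7470961, 196209848575), -40156) = Rational(-7879002686848661, 196209848575)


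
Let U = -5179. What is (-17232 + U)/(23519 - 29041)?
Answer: 22411/5522 ≈ 4.0585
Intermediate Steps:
(-17232 + U)/(23519 - 29041) = (-17232 - 5179)/(23519 - 29041) = -22411/(-5522) = -22411*(-1/5522) = 22411/5522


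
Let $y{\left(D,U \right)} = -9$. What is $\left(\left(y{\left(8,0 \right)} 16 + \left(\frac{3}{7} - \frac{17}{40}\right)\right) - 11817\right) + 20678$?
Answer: $\frac{2440761}{280} \approx 8717.0$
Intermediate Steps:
$\left(\left(y{\left(8,0 \right)} 16 + \left(\frac{3}{7} - \frac{17}{40}\right)\right) - 11817\right) + 20678 = \left(\left(\left(-9\right) 16 + \left(\frac{3}{7} - \frac{17}{40}\right)\right) - 11817\right) + 20678 = \left(\left(-144 + \left(3 \cdot \frac{1}{7} - \frac{17}{40}\right)\right) - 11817\right) + 20678 = \left(\left(-144 + \left(\frac{3}{7} - \frac{17}{40}\right)\right) - 11817\right) + 20678 = \left(\left(-144 + \frac{1}{280}\right) - 11817\right) + 20678 = \left(- \frac{40319}{280} - 11817\right) + 20678 = - \frac{3349079}{280} + 20678 = \frac{2440761}{280}$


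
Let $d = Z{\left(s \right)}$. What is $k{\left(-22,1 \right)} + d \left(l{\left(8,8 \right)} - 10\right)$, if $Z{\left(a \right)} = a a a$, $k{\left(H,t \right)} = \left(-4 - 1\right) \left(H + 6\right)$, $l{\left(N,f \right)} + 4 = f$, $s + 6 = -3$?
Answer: $4454$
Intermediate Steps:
$s = -9$ ($s = -6 - 3 = -9$)
$l{\left(N,f \right)} = -4 + f$
$k{\left(H,t \right)} = -30 - 5 H$ ($k{\left(H,t \right)} = - 5 \left(6 + H\right) = -30 - 5 H$)
$Z{\left(a \right)} = a^{3}$ ($Z{\left(a \right)} = a^{2} a = a^{3}$)
$d = -729$ ($d = \left(-9\right)^{3} = -729$)
$k{\left(-22,1 \right)} + d \left(l{\left(8,8 \right)} - 10\right) = \left(-30 - -110\right) - 729 \left(\left(-4 + 8\right) - 10\right) = \left(-30 + 110\right) - 729 \left(4 - 10\right) = 80 - -4374 = 80 + 4374 = 4454$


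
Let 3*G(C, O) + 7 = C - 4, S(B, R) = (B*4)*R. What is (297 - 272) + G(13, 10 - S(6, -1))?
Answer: 77/3 ≈ 25.667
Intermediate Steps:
S(B, R) = 4*B*R (S(B, R) = (4*B)*R = 4*B*R)
G(C, O) = -11/3 + C/3 (G(C, O) = -7/3 + (C - 4)/3 = -7/3 + (-4 + C)/3 = -7/3 + (-4/3 + C/3) = -11/3 + C/3)
(297 - 272) + G(13, 10 - S(6, -1)) = (297 - 272) + (-11/3 + (⅓)*13) = 25 + (-11/3 + 13/3) = 25 + ⅔ = 77/3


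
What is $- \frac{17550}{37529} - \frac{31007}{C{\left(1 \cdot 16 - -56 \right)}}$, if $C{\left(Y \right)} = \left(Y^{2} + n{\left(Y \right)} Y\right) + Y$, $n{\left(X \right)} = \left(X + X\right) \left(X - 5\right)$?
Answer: $- \frac{13447117303}{26266997448} \approx -0.51194$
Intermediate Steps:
$n{\left(X \right)} = 2 X \left(-5 + X\right)$
$C{\left(Y \right)} = Y + Y^{2} + 2 Y^{2} \left(-5 + Y\right)$ ($C{\left(Y \right)} = \left(Y^{2} + 2 Y \left(-5 + Y\right) Y\right) + Y = \left(Y^{2} + 2 Y^{2} \left(-5 + Y\right)\right) + Y = Y + Y^{2} + 2 Y^{2} \left(-5 + Y\right)$)
$- \frac{17550}{37529} - \frac{31007}{C{\left(1 \cdot 16 - -56 \right)}} = - \frac{17550}{37529} - \frac{31007}{\left(1 \cdot 16 - -56\right) \left(1 + \left(1 \cdot 16 - -56\right) + 2 \left(1 \cdot 16 - -56\right) \left(-5 + \left(1 \cdot 16 - -56\right)\right)\right)} = \left(-17550\right) \frac{1}{37529} - \frac{31007}{\left(16 + 56\right) \left(1 + \left(16 + 56\right) + 2 \left(16 + 56\right) \left(-5 + \left(16 + 56\right)\right)\right)} = - \frac{17550}{37529} - \frac{31007}{72 \left(1 + 72 + 2 \cdot 72 \left(-5 + 72\right)\right)} = - \frac{17550}{37529} - \frac{31007}{72 \left(1 + 72 + 2 \cdot 72 \cdot 67\right)} = - \frac{17550}{37529} - \frac{31007}{72 \left(1 + 72 + 9648\right)} = - \frac{17550}{37529} - \frac{31007}{72 \cdot 9721} = - \frac{17550}{37529} - \frac{31007}{699912} = - \frac{13447117303}{26266997448}$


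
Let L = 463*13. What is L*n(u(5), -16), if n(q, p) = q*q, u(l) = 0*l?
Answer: 0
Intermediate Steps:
u(l) = 0
n(q, p) = q²
L = 6019
L*n(u(5), -16) = 6019*0² = 6019*0 = 0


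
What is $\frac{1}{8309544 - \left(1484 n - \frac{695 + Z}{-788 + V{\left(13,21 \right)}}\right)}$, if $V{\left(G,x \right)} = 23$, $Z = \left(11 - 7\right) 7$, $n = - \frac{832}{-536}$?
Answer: $\frac{17085}{141929187413} \approx 1.2038 \cdot 10^{-7}$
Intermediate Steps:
$n = \frac{104}{67}$ ($n = \left(-832\right) \left(- \frac{1}{536}\right) = \frac{104}{67} \approx 1.5522$)
$Z = 28$ ($Z = 4 \cdot 7 = 28$)
$\frac{1}{8309544 - \left(1484 n - \frac{695 + Z}{-788 + V{\left(13,21 \right)}}\right)} = \frac{1}{8309544 - \left(\frac{154336}{67} - \frac{695 + 28}{-788 + 23}\right)} = \frac{1}{8309544 - \left(\frac{154336}{67} - \frac{723}{-765}\right)} = \frac{1}{8309544 + \left(723 \left(- \frac{1}{765}\right) - \frac{154336}{67}\right)} = \frac{1}{8309544 - \frac{39371827}{17085}} = \frac{1}{\frac{141929187413}{17085}} = \frac{17085}{141929187413}$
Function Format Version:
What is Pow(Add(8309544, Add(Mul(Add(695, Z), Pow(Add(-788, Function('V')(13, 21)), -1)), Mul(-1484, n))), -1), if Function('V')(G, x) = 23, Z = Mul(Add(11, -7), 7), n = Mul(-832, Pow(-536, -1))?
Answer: Rational(17085, 141929187413) ≈ 1.2038e-7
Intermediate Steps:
n = Rational(104, 67) (n = Mul(-832, Rational(-1, 536)) = Rational(104, 67) ≈ 1.5522)
Z = 28 (Z = Mul(4, 7) = 28)
Pow(Add(8309544, Add(Mul(Add(695, Z), Pow(Add(-788, Function('V')(13, 21)), -1)), Mul(-1484, n))), -1) = Pow(Add(8309544, Add(Mul(Add(695, 28), Pow(Add(-788, 23), -1)), Mul(-1484, Rational(104, 67)))), -1) = Pow(Add(8309544, Add(Mul(723, Pow(-765, -1)), Rational(-154336, 67))), -1) = Pow(Add(8309544, Add(Mul(723, Rational(-1, 765)), Rational(-154336, 67))), -1) = Pow(Add(8309544, Add(Rational(-241, 255), Rational(-154336, 67))), -1) = Pow(Add(8309544, Rational(-39371827, 17085)), -1) = Pow(Rational(141929187413, 17085), -1) = Rational(17085, 141929187413)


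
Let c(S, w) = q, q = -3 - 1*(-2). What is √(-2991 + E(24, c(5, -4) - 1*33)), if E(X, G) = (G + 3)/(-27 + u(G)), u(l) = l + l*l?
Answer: 2*I*√896579430/1095 ≈ 54.69*I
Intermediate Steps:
q = -1 (q = -3 + 2 = -1)
u(l) = l + l²
c(S, w) = -1
E(X, G) = (3 + G)/(-27 + G*(1 + G)) (E(X, G) = (G + 3)/(-27 + G*(1 + G)) = (3 + G)/(-27 + G*(1 + G)))
√(-2991 + E(24, c(5, -4) - 1*33)) = √(-2991 + (3 + (-1 - 1*33))/(-27 + (-1 - 1*33)*(1 + (-1 - 1*33)))) = √(-2991 + (3 + (-1 - 33))/(-27 + (-1 - 33)*(1 + (-1 - 33)))) = √(-2991 + (3 - 34)/(-27 - 34*(1 - 34))) = √(-2991 - 31/(-27 - 34*(-33))) = √(-2991 - 31/(-27 + 1122)) = √(-2991 - 31/1095) = √(-3275176/1095) = 2*I*√896579430/1095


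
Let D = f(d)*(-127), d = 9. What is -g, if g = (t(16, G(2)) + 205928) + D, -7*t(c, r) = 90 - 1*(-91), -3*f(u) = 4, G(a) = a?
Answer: -4327501/21 ≈ -2.0607e+5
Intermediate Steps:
f(u) = -4/3 (f(u) = -⅓*4 = -4/3)
t(c, r) = -181/7 (t(c, r) = -(90 - 1*(-91))/7 = -(90 + 91)/7 = -⅐*181 = -181/7)
D = 508/3 (D = -4/3*(-127) = 508/3 ≈ 169.33)
g = 4327501/21 (g = (-181/7 + 205928) + 508/3 = 1441315/7 + 508/3 = 4327501/21 ≈ 2.0607e+5)
-g = -1*4327501/21 = -4327501/21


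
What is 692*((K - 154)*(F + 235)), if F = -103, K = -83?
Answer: -21648528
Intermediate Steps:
692*((K - 154)*(F + 235)) = 692*((-83 - 154)*(-103 + 235)) = 692*(-237*132) = 692*(-31284) = -21648528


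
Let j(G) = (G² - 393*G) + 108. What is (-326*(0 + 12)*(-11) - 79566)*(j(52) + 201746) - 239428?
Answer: -6726952576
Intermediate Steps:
j(G) = 108 + G² - 393*G
(-326*(0 + 12)*(-11) - 79566)*(j(52) + 201746) - 239428 = (-326*(0 + 12)*(-11) - 79566)*((108 + 52² - 393*52) + 201746) - 239428 = (-3912*(-11) - 79566)*((108 + 2704 - 20436) + 201746) - 239428 = (-326*(-132) - 79566)*(-17624 + 201746) - 239428 = (43032 - 79566)*184122 - 239428 = -36534*184122 - 239428 = -6726713148 - 239428 = -6726952576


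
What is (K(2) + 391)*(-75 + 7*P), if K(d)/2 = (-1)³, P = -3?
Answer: -37344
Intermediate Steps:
K(d) = -2 (K(d) = 2*(-1)³ = 2*(-1) = -2)
(K(2) + 391)*(-75 + 7*P) = (-2 + 391)*(-75 + 7*(-3)) = 389*(-75 - 21) = 389*(-96) = -37344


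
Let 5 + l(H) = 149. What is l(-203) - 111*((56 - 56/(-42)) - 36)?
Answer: -2224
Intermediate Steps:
l(H) = 144 (l(H) = -5 + 149 = 144)
l(-203) - 111*((56 - 56/(-42)) - 36) = 144 - 111*((56 - 56/(-42)) - 36) = 144 - 111*((56 - 56*(-1)/42) - 36) = 144 - 111*((56 - 1*(-4/3)) - 36) = 144 - 111*((56 + 4/3) - 36) = 144 - 111*(172/3 - 36) = 144 - 111*64/3 = 144 - 1*2368 = 144 - 2368 = -2224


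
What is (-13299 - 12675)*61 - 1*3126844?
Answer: -4711258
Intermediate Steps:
(-13299 - 12675)*61 - 1*3126844 = -25974*61 - 3126844 = -1584414 - 3126844 = -4711258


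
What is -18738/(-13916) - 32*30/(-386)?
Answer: 5148057/1342894 ≈ 3.8336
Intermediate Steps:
-18738/(-13916) - 32*30/(-386) = -18738*(-1/13916) - 960*(-1/386) = 9369/6958 + 480/193 = 5148057/1342894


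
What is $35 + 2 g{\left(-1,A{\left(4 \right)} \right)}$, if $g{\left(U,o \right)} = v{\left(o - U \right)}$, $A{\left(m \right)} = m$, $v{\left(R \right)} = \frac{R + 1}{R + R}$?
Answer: $\frac{181}{5} \approx 36.2$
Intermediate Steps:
$v{\left(R \right)} = \frac{1 + R}{2 R}$
$g{\left(U,o \right)} = \frac{1 + o - U}{2 \left(o - U\right)}$ ($g{\left(U,o \right)} = \frac{1 - \left(U - o\right)}{2 \left(o - U\right)} = \frac{1 + o - U}{2 \left(o - U\right)}$)
$35 + 2 g{\left(-1,A{\left(4 \right)} \right)} = 35 + 2 \frac{-1 - 1 - 4}{2 \left(-1 - 4\right)} = 35 + 2 \cdot \frac{1}{2} \frac{1}{-5} \left(-6\right) = 35 + 2 \cdot \frac{1}{2} \left(- \frac{1}{5}\right) \left(-6\right) = 35 + 2 \cdot \frac{3}{5} = 35 + \frac{6}{5} = \frac{181}{5}$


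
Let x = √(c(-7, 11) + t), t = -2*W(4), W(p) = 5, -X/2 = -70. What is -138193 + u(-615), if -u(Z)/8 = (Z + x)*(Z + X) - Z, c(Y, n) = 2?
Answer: -2480113 + 7600*I*√2 ≈ -2.4801e+6 + 10748.0*I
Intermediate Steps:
X = 140 (X = -2*(-70) = 140)
t = -10 (t = -2*5 = -10)
x = 2*I*√2 (x = √(2 - 10) = √(-8) = 2*I*√2 ≈ 2.8284*I)
u(Z) = 8*Z - 8*(140 + Z)*(Z + 2*I*√2) (u(Z) = -8*((Z + 2*I*√2)*(Z + 140) - Z) = -8*((Z + 2*I*√2)*(140 + Z) - Z) = -8*((140 + Z)*(Z + 2*I*√2) - Z) = -8*(-Z + (140 + Z)*(Z + 2*I*√2)) = 8*Z - 8*(140 + Z)*(Z + 2*I*√2))
-138193 + u(-615) = -138193 + (-1112*(-615) - 8*(-615)² - 2240*I*√2 - 16*I*(-615)*√2) = -138193 + (683880 - 8*378225 - 2240*I*√2 + 9840*I*√2) = -138193 + (683880 - 3025800 - 2240*I*√2 + 9840*I*√2) = -138193 + (-2341920 + 7600*I*√2) = -2480113 + 7600*I*√2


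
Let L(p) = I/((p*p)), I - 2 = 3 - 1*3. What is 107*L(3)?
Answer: 214/9 ≈ 23.778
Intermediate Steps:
I = 2 (I = 2 + (3 - 1*3) = 2 + (3 - 3) = 2 + 0 = 2)
L(p) = 2/p² (L(p) = 2/((p*p)) = 2/(p²) = 2/p²)
107*L(3) = 107*(2/3²) = 107*(2*(⅑)) = 107*(2/9) = 214/9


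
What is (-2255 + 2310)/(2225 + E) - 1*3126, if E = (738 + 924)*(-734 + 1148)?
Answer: -2157855863/690293 ≈ -3126.0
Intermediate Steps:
E = 688068 (E = 1662*414 = 688068)
(-2255 + 2310)/(2225 + E) - 1*3126 = (-2255 + 2310)/(2225 + 688068) - 1*3126 = 55/690293 - 3126 = -2157855863/690293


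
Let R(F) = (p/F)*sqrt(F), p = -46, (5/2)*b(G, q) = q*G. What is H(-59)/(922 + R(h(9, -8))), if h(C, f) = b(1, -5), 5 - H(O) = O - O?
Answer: 2305/425571 - 115*I*sqrt(2)/851142 ≈ 0.0054163 - 0.00019108*I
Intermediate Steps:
b(G, q) = 2*G*q/5 (b(G, q) = 2*(q*G)/5 = 2*(G*q)/5 = 2*G*q/5)
H(O) = 5 (H(O) = 5 - (O - O) = 5 - 1*0 = 5 + 0 = 5)
h(C, f) = -2 (h(C, f) = (2/5)*1*(-5) = -2)
R(F) = -46/sqrt(F) (R(F) = (-46/F)*sqrt(F) = -46/sqrt(F))
H(-59)/(922 + R(h(9, -8))) = 5/(922 - (-23)*I*sqrt(2)) = 5/(922 + 23*I*sqrt(2))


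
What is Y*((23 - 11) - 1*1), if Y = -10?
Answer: -110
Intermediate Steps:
Y*((23 - 11) - 1*1) = -10*((23 - 11) - 1*1) = -10*(12 - 1) = -10*11 = -110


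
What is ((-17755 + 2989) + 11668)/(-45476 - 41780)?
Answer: 1549/43628 ≈ 0.035505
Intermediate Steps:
((-17755 + 2989) + 11668)/(-45476 - 41780) = (-14766 + 11668)/(-87256) = -3098*(-1/87256) = 1549/43628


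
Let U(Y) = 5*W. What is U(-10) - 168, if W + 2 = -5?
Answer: -203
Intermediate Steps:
W = -7 (W = -2 - 5 = -7)
U(Y) = -35 (U(Y) = 5*(-7) = -35)
U(-10) - 168 = -35 - 168 = -203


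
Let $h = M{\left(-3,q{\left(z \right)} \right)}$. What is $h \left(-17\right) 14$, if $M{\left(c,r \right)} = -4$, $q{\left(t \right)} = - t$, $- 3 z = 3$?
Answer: $952$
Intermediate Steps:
$z = -1$ ($z = \left(- \frac{1}{3}\right) 3 = -1$)
$h = -4$
$h \left(-17\right) 14 = \left(-4\right) \left(-17\right) 14 = 68 \cdot 14 = 952$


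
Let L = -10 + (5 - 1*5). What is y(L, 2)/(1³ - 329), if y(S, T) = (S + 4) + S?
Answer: 2/41 ≈ 0.048781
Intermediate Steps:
L = -10 (L = -10 + (5 - 5) = -10 + 0 = -10)
y(S, T) = 4 + 2*S (y(S, T) = (4 + S) + S = 4 + 2*S)
y(L, 2)/(1³ - 329) = (4 + 2*(-10))/(1³ - 329) = (4 - 20)/(1 - 329) = -16/(-328) = -16*(-1/328) = 2/41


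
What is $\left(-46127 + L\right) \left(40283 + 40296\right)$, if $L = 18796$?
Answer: $-2202304649$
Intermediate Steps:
$\left(-46127 + L\right) \left(40283 + 40296\right) = \left(-46127 + 18796\right) \left(40283 + 40296\right) = \left(-27331\right) 80579 = -2202304649$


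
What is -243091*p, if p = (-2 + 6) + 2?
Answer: -1458546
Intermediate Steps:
p = 6 (p = 4 + 2 = 6)
-243091*p = -243091*6 = -1458546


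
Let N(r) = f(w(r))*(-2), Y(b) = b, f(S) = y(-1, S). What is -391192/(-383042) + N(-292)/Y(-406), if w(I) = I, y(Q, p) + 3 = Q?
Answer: 38939904/38878763 ≈ 1.0016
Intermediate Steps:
y(Q, p) = -3 + Q
f(S) = -4 (f(S) = -3 - 1 = -4)
N(r) = 8 (N(r) = -4*(-2) = 8)
-391192/(-383042) + N(-292)/Y(-406) = -391192/(-383042) + 8/(-406) = -391192*(-1/383042) + 8*(-1/406) = 195596/191521 - 4/203 = 38939904/38878763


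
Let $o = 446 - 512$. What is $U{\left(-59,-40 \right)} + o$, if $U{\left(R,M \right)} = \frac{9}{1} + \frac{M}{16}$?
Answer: $- \frac{119}{2} \approx -59.5$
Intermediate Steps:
$U{\left(R,M \right)} = 9 + \frac{M}{16}$ ($U{\left(R,M \right)} = 9 \cdot 1 + M \frac{1}{16} = 9 + \frac{M}{16}$)
$o = -66$
$U{\left(-59,-40 \right)} + o = \left(9 + \frac{1}{16} \left(-40\right)\right) - 66 = \left(9 - \frac{5}{2}\right) - 66 = \frac{13}{2} - 66 = - \frac{119}{2}$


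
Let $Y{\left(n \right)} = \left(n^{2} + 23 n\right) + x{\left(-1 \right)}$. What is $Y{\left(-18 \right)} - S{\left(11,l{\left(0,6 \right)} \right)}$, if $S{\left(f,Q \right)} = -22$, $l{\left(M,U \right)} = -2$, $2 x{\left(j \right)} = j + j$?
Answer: $-69$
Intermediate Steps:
$x{\left(j \right)} = j$ ($x{\left(j \right)} = \frac{j + j}{2} = \frac{2 j}{2} = j$)
$Y{\left(n \right)} = -1 + n^{2} + 23 n$ ($Y{\left(n \right)} = \left(n^{2} + 23 n\right) - 1 = -1 + n^{2} + 23 n$)
$Y{\left(-18 \right)} - S{\left(11,l{\left(0,6 \right)} \right)} = \left(-1 + \left(-18\right)^{2} + 23 \left(-18\right)\right) - -22 = \left(-1 + 324 - 414\right) + 22 = -91 + 22 = -69$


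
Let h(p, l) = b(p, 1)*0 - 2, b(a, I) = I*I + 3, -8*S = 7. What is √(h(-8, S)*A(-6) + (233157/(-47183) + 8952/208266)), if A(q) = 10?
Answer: I*√66785109147259476163/1637769113 ≈ 4.9898*I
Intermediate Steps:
S = -7/8 (S = -⅛*7 = -7/8 ≈ -0.87500)
b(a, I) = 3 + I² (b(a, I) = I² + 3 = 3 + I²)
h(p, l) = -2 (h(p, l) = (3 + 1²)*0 - 2 = (3 + 1)*0 - 2 = 4*0 - 2 = 0 - 2 = -2)
√(h(-8, S)*A(-6) + (233157/(-47183) + 8952/208266)) = √(-2*10 + (233157/(-47183) + 8952/208266)) = √(-20 + (233157*(-1/47183) + 8952*(1/208266))) = √(-20 + (-233157/47183 + 1492/34711)) = √(-20 - 8022715591/1637769113) = √(-40778097851/1637769113) = I*√66785109147259476163/1637769113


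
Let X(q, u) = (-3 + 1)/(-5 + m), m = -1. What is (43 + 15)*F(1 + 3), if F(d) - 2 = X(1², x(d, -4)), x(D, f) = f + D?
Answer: 406/3 ≈ 135.33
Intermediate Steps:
x(D, f) = D + f
X(q, u) = ⅓ (X(q, u) = (-3 + 1)/(-5 - 1) = -2/(-6) = -2*(-⅙) = ⅓)
F(d) = 7/3 (F(d) = 2 + ⅓ = 7/3)
(43 + 15)*F(1 + 3) = (43 + 15)*(7/3) = 58*(7/3) = 406/3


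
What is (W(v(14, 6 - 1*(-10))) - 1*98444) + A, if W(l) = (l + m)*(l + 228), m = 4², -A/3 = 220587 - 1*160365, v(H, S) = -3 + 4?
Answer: -275217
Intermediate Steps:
v(H, S) = 1
A = -180666 (A = -3*(220587 - 1*160365) = -3*(220587 - 160365) = -3*60222 = -180666)
m = 16
W(l) = (16 + l)*(228 + l) (W(l) = (l + 16)*(l + 228) = (16 + l)*(228 + l))
(W(v(14, 6 - 1*(-10))) - 1*98444) + A = ((3648 + 1² + 244*1) - 1*98444) - 180666 = ((3648 + 1 + 244) - 98444) - 180666 = (3893 - 98444) - 180666 = -94551 - 180666 = -275217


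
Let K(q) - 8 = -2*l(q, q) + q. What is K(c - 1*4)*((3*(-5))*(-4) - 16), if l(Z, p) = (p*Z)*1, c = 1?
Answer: -572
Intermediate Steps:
l(Z, p) = Z*p (l(Z, p) = (Z*p)*1 = Z*p)
K(q) = 8 + q - 2*q² (K(q) = 8 + (-2*q*q + q) = 8 + (-2*q² + q) = 8 + (q - 2*q²) = 8 + q - 2*q²)
K(c - 1*4)*((3*(-5))*(-4) - 16) = (8 + (1 - 1*4) - 2*(1 - 1*4)²)*((3*(-5))*(-4) - 16) = (8 + (1 - 4) - 2*(1 - 4)²)*(-15*(-4) - 16) = (8 - 3 - 2*(-3)²)*(60 - 16) = (8 - 3 - 2*9)*44 = (8 - 3 - 18)*44 = -13*44 = -572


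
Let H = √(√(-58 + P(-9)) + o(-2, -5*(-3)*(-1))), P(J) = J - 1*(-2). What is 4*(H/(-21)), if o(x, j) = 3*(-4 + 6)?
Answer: -4*√(6 + I*√65)/21 ≈ -0.53959 - 0.27105*I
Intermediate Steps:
P(J) = 2 + J (P(J) = J + 2 = 2 + J)
o(x, j) = 6 (o(x, j) = 3*2 = 6)
H = √(6 + I*√65) (H = √(√(-58 + (2 - 9)) + 6) = √(√(-58 - 7) + 6) = √(√(-65) + 6) = √(I*√65 + 6) = √(6 + I*√65) ≈ 2.8328 + 1.423*I)
4*(H/(-21)) = 4*(√(6 + I*√65)/(-21)) = 4*(√(6 + I*√65)*(-1/21)) = 4*(-√(6 + I*√65)/21) = -4*√(6 + I*√65)/21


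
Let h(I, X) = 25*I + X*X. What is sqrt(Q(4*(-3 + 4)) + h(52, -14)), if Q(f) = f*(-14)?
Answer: 12*sqrt(10) ≈ 37.947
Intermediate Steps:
Q(f) = -14*f
h(I, X) = X**2 + 25*I (h(I, X) = 25*I + X**2 = X**2 + 25*I)
sqrt(Q(4*(-3 + 4)) + h(52, -14)) = sqrt(-56*(-3 + 4) + ((-14)**2 + 25*52)) = sqrt(-56 + (196 + 1300)) = sqrt(-14*4 + 1496) = sqrt(-56 + 1496) = sqrt(1440) = 12*sqrt(10)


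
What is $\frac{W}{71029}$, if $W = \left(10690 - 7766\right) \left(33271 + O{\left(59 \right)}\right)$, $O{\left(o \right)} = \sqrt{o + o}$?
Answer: $\frac{13897772}{10147} + \frac{2924 \sqrt{118}}{71029} \approx 1370.1$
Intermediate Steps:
$O{\left(o \right)} = \sqrt{2} \sqrt{o}$ ($O{\left(o \right)} = \sqrt{2 o} = \sqrt{2} \sqrt{o}$)
$W = 97284404 + 2924 \sqrt{118}$ ($W = \left(10690 - 7766\right) \left(33271 + \sqrt{2} \sqrt{59}\right) = 2924 \left(33271 + \sqrt{118}\right) = 97284404 + 2924 \sqrt{118} \approx 9.7316 \cdot 10^{7}$)
$\frac{W}{71029} = \frac{97284404 + 2924 \sqrt{118}}{71029} = \left(97284404 + 2924 \sqrt{118}\right) \frac{1}{71029} = \frac{13897772}{10147} + \frac{2924 \sqrt{118}}{71029}$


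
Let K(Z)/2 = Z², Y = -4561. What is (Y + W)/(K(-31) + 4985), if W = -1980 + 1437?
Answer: -5104/6907 ≈ -0.73896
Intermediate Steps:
K(Z) = 2*Z²
W = -543
(Y + W)/(K(-31) + 4985) = (-4561 - 543)/(2*(-31)² + 4985) = -5104/(2*961 + 4985) = -5104/(1922 + 4985) = -5104/6907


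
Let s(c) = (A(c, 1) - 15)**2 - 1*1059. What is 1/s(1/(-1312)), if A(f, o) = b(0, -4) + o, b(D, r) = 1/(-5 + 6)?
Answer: -1/890 ≈ -0.0011236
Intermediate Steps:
b(D, r) = 1 (b(D, r) = 1/1 = 1)
A(f, o) = 1 + o
s(c) = -890 (s(c) = ((1 + 1) - 15)**2 - 1*1059 = (2 - 15)**2 - 1059 = (-13)**2 - 1059 = 169 - 1059 = -890)
1/s(1/(-1312)) = 1/(-890) = -1/890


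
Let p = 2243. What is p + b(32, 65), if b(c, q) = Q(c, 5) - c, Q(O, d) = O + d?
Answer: 2248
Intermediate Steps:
b(c, q) = 5 (b(c, q) = (c + 5) - c = (5 + c) - c = 5)
p + b(32, 65) = 2243 + 5 = 2248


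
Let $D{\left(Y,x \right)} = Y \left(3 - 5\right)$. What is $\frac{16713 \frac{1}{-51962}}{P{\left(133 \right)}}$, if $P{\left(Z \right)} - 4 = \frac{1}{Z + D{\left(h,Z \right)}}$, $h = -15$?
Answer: $- \frac{2724219}{33931186} \approx -0.080287$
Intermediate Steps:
$D{\left(Y,x \right)} = - 2 Y$ ($D{\left(Y,x \right)} = Y \left(-2\right) = - 2 Y$)
$P{\left(Z \right)} = 4 + \frac{1}{30 + Z}$ ($P{\left(Z \right)} = 4 + \frac{1}{Z - -30} = 4 + \frac{1}{Z + 30} = 4 + \frac{1}{30 + Z}$)
$\frac{16713 \frac{1}{-51962}}{P{\left(133 \right)}} = \frac{16713 \frac{1}{-51962}}{\frac{1}{30 + 133} \left(121 + 4 \cdot 133\right)} = \frac{16713 \left(- \frac{1}{51962}\right)}{\frac{1}{163} \left(121 + 532\right)} = - \frac{16713}{51962 \cdot \frac{1}{163} \cdot 653} = - \frac{16713}{51962 \cdot \frac{653}{163}} = \left(- \frac{16713}{51962}\right) \frac{163}{653} = - \frac{2724219}{33931186}$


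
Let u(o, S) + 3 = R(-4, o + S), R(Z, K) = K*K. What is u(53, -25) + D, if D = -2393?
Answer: -1612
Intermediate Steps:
R(Z, K) = K²
u(o, S) = -3 + (S + o)² (u(o, S) = -3 + (o + S)² = -3 + (S + o)²)
u(53, -25) + D = (-3 + (-25 + 53)²) - 2393 = (-3 + 28²) - 2393 = (-3 + 784) - 2393 = 781 - 2393 = -1612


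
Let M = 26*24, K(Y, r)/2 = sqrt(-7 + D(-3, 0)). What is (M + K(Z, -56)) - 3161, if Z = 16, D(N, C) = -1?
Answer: -2537 + 4*I*sqrt(2) ≈ -2537.0 + 5.6569*I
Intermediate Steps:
K(Y, r) = 4*I*sqrt(2) (K(Y, r) = 2*sqrt(-7 - 1) = 2*sqrt(-8) = 2*(2*I*sqrt(2)) = 4*I*sqrt(2))
M = 624
(M + K(Z, -56)) - 3161 = (624 + 4*I*sqrt(2)) - 3161 = -2537 + 4*I*sqrt(2)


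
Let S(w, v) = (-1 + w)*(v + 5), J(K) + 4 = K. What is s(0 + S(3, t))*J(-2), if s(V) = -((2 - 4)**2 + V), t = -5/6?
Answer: 74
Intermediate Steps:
J(K) = -4 + K
t = -5/6 (t = -5*1/6 = -5/6 ≈ -0.83333)
S(w, v) = (-1 + w)*(5 + v)
s(V) = -4 - V (s(V) = -((-2)**2 + V) = -(4 + V) = -4 - V)
s(0 + S(3, t))*J(-2) = (-4 - (0 + (-5 - 1*(-5/6) + 5*3 - 5/6*3)))*(-4 - 2) = (-4 - (0 + (-5 + 5/6 + 15 - 5/2)))*(-6) = (-4 - (0 + 25/3))*(-6) = (-4 - 1*25/3)*(-6) = (-4 - 25/3)*(-6) = -37/3*(-6) = 74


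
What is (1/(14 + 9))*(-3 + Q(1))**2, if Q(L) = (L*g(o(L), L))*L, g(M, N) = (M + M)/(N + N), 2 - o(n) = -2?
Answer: 1/23 ≈ 0.043478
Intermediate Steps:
o(n) = 4 (o(n) = 2 - 1*(-2) = 2 + 2 = 4)
g(M, N) = M/N (g(M, N) = (2*M)/((2*N)) = (2*M)*(1/(2*N)) = M/N)
Q(L) = 4*L (Q(L) = (L*(4/L))*L = 4*L)
(1/(14 + 9))*(-3 + Q(1))**2 = (1/(14 + 9))*(-3 + 4*1)**2 = (1/23)*(-3 + 4)**2 = ((1/23)*1)*1**2 = (1/23)*1 = 1/23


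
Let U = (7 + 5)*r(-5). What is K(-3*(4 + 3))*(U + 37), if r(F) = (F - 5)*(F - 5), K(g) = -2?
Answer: -2474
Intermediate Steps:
r(F) = (-5 + F)² (r(F) = (-5 + F)*(-5 + F) = (-5 + F)²)
U = 1200 (U = (7 + 5)*(-5 - 5)² = 12*(-10)² = 12*100 = 1200)
K(-3*(4 + 3))*(U + 37) = -2*(1200 + 37) = -2*1237 = -2474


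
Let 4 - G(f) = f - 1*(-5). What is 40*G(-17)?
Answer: 640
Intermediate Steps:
G(f) = -1 - f (G(f) = 4 - (f - 1*(-5)) = 4 - (f + 5) = 4 - (5 + f) = 4 + (-5 - f) = -1 - f)
40*G(-17) = 40*(-1 - 1*(-17)) = 40*(-1 + 17) = 40*16 = 640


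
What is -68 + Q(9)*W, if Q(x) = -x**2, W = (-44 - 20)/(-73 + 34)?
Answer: -2612/13 ≈ -200.92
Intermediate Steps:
W = 64/39 (W = -64/(-39) = -64*(-1/39) = 64/39 ≈ 1.6410)
-68 + Q(9)*W = -68 - 1*9**2*(64/39) = -68 - 1*81*(64/39) = -68 - 81*64/39 = -68 - 1728/13 = -2612/13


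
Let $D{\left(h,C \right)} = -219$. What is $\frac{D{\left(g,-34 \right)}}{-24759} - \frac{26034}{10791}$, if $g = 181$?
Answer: $- \frac{23785651}{9895347} \approx -2.4037$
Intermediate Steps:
$\frac{D{\left(g,-34 \right)}}{-24759} - \frac{26034}{10791} = - \frac{219}{-24759} - \frac{26034}{10791} = \left(-219\right) \left(- \frac{1}{24759}\right) - \frac{8678}{3597} = \frac{73}{8253} - \frac{8678}{3597} = - \frac{23785651}{9895347}$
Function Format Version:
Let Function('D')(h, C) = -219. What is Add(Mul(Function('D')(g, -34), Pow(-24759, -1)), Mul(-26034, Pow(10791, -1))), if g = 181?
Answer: Rational(-23785651, 9895347) ≈ -2.4037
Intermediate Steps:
Add(Mul(Function('D')(g, -34), Pow(-24759, -1)), Mul(-26034, Pow(10791, -1))) = Add(Mul(-219, Pow(-24759, -1)), Mul(-26034, Pow(10791, -1))) = Add(Mul(-219, Rational(-1, 24759)), Mul(-26034, Rational(1, 10791))) = Add(Rational(73, 8253), Rational(-8678, 3597)) = Rational(-23785651, 9895347)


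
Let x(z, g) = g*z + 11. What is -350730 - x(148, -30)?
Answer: -346301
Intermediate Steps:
x(z, g) = 11 + g*z
-350730 - x(148, -30) = -350730 - (11 - 30*148) = -350730 - (11 - 4440) = -350730 - 1*(-4429) = -350730 + 4429 = -346301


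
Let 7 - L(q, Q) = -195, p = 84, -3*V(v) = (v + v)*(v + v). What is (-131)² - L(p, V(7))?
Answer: 16959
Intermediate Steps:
V(v) = -4*v²/3 (V(v) = -(v + v)*(v + v)/3 = -2*v*2*v/3 = -4*v²/3)
L(q, Q) = 202 (L(q, Q) = 7 - 1*(-195) = 7 + 195 = 202)
(-131)² - L(p, V(7)) = (-131)² - 1*202 = 17161 - 202 = 16959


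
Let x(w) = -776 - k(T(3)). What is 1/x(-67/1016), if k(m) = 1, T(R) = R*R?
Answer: -1/777 ≈ -0.0012870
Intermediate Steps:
T(R) = R²
x(w) = -777 (x(w) = -776 - 1*1 = -776 - 1 = -777)
1/x(-67/1016) = 1/(-777) = -1/777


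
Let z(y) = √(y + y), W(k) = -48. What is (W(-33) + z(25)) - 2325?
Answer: -2373 + 5*√2 ≈ -2365.9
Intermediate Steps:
z(y) = √2*√y (z(y) = √(2*y) = √2*√y)
(W(-33) + z(25)) - 2325 = (-48 + √2*√25) - 2325 = (-48 + √2*5) - 2325 = (-48 + 5*√2) - 2325 = -2373 + 5*√2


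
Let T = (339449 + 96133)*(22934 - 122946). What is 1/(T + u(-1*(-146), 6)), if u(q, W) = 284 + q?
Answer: -1/43563426554 ≈ -2.2955e-11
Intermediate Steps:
T = -43563426984 (T = 435582*(-100012) = -43563426984)
1/(T + u(-1*(-146), 6)) = 1/(-43563426984 + (284 - 1*(-146))) = 1/(-43563426984 + (284 + 146)) = 1/(-43563426984 + 430) = 1/(-43563426554) = -1/43563426554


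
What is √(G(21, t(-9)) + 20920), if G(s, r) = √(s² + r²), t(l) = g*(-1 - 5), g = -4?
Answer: √(20920 + 3*√113) ≈ 144.75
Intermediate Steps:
t(l) = 24 (t(l) = -4*(-1 - 5) = -4*(-6) = 24)
G(s, r) = √(r² + s²)
√(G(21, t(-9)) + 20920) = √(√(24² + 21²) + 20920) = √(√(576 + 441) + 20920) = √(√1017 + 20920) = √(3*√113 + 20920) = √(20920 + 3*√113)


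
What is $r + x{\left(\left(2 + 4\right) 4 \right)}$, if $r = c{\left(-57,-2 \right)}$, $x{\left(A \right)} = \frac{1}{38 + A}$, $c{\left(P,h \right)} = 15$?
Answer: $\frac{931}{62} \approx 15.016$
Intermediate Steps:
$r = 15$
$r + x{\left(\left(2 + 4\right) 4 \right)} = 15 + \frac{1}{38 + \left(2 + 4\right) 4} = 15 + \frac{1}{38 + 6 \cdot 4} = 15 + \frac{1}{38 + 24} = 15 + \frac{1}{62} = \frac{931}{62}$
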